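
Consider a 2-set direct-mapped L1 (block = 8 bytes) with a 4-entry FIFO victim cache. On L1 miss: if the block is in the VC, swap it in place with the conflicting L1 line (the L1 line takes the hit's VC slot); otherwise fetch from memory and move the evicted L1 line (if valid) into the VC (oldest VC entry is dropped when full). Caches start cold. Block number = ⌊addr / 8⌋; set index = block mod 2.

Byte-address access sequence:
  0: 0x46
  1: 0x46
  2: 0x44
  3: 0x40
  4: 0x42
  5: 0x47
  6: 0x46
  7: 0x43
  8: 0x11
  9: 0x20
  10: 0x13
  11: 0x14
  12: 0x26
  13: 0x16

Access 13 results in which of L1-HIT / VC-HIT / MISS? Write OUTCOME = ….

OUTCOME = VC-HIT

#0 0x46→b8/s0 MISS; vc=[]
#1 0x46→b8/s0 L1-HIT; vc=[]
#2 0x44→b8/s0 L1-HIT; vc=[]
#3 0x40→b8/s0 L1-HIT; vc=[]
#4 0x42→b8/s0 L1-HIT; vc=[]
#5 0x47→b8/s0 L1-HIT; vc=[]
#6 0x46→b8/s0 L1-HIT; vc=[]
#7 0x43→b8/s0 L1-HIT; vc=[]
#8 0x11→b2/s0 MISS; vc=[8]
#9 0x20→b4/s0 MISS; vc=[8,2]
#10 0x13→b2/s0 VC-HIT; vc=[8,4]
#11 0x14→b2/s0 L1-HIT; vc=[8,4]
#12 0x26→b4/s0 VC-HIT; vc=[8,2]
#13 0x16→b2/s0 VC-HIT; vc=[8,4]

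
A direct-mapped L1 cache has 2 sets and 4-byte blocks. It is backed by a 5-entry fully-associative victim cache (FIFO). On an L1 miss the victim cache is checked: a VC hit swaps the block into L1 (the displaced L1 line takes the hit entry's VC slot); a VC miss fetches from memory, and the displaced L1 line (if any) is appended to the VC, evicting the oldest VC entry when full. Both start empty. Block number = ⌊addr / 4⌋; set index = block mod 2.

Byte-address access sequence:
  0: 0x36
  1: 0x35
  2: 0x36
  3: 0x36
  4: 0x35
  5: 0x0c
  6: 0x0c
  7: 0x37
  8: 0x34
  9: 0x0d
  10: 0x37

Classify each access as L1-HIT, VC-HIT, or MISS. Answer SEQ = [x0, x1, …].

#0 0x36→b13/s1 MISS; vc=[]
#1 0x35→b13/s1 L1-HIT; vc=[]
#2 0x36→b13/s1 L1-HIT; vc=[]
#3 0x36→b13/s1 L1-HIT; vc=[]
#4 0x35→b13/s1 L1-HIT; vc=[]
#5 0xc→b3/s1 MISS; vc=[13]
#6 0xc→b3/s1 L1-HIT; vc=[13]
#7 0x37→b13/s1 VC-HIT; vc=[3]
#8 0x34→b13/s1 L1-HIT; vc=[3]
#9 0xd→b3/s1 VC-HIT; vc=[13]
#10 0x37→b13/s1 VC-HIT; vc=[3]

SEQ = [MISS, L1-HIT, L1-HIT, L1-HIT, L1-HIT, MISS, L1-HIT, VC-HIT, L1-HIT, VC-HIT, VC-HIT]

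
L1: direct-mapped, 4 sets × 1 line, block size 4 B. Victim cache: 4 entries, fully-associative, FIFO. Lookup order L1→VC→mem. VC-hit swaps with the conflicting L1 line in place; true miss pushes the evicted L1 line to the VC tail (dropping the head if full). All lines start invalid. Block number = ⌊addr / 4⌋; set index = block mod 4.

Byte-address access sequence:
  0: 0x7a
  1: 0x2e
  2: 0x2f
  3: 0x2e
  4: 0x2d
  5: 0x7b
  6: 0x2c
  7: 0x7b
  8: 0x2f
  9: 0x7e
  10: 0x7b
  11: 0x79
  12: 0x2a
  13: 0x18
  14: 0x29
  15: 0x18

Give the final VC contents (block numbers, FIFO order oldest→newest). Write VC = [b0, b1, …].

VC = [11, 30, 10]

  [0] addr=0x7a blk=30 s=2: MISS | VC []
  [1] addr=0x2e blk=11 s=3: MISS | VC []
  [2] addr=0x2f blk=11 s=3: L1-HIT | VC []
  [3] addr=0x2e blk=11 s=3: L1-HIT | VC []
  [4] addr=0x2d blk=11 s=3: L1-HIT | VC []
  [5] addr=0x7b blk=30 s=2: L1-HIT | VC []
  [6] addr=0x2c blk=11 s=3: L1-HIT | VC []
  [7] addr=0x7b blk=30 s=2: L1-HIT | VC []
  [8] addr=0x2f blk=11 s=3: L1-HIT | VC []
  [9] addr=0x7e blk=31 s=3: MISS | VC [11]
  [10] addr=0x7b blk=30 s=2: L1-HIT | VC [11]
  [11] addr=0x79 blk=30 s=2: L1-HIT | VC [11]
  [12] addr=0x2a blk=10 s=2: MISS | VC [11, 30]
  [13] addr=0x18 blk=6 s=2: MISS | VC [11, 30, 10]
  [14] addr=0x29 blk=10 s=2: VC-HIT | VC [11, 30, 6]
  [15] addr=0x18 blk=6 s=2: VC-HIT | VC [11, 30, 10]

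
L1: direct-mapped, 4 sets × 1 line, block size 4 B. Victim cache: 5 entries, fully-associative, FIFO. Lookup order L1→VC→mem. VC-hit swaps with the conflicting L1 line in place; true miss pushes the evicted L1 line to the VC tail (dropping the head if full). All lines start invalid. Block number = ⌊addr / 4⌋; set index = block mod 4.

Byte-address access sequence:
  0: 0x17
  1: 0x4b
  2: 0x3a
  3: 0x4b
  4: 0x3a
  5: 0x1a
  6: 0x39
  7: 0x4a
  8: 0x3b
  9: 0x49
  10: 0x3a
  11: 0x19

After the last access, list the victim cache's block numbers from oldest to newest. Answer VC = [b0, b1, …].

VC = [18, 14]

0: 0x17 (blk 5, set 1) → MISS  vc=[]
1: 0x4b (blk 18, set 2) → MISS  vc=[]
2: 0x3a (blk 14, set 2) → MISS  vc=[18]
3: 0x4b (blk 18, set 2) → VC-HIT  vc=[14]
4: 0x3a (blk 14, set 2) → VC-HIT  vc=[18]
5: 0x1a (blk 6, set 2) → MISS  vc=[18, 14]
6: 0x39 (blk 14, set 2) → VC-HIT  vc=[18, 6]
7: 0x4a (blk 18, set 2) → VC-HIT  vc=[14, 6]
8: 0x3b (blk 14, set 2) → VC-HIT  vc=[18, 6]
9: 0x49 (blk 18, set 2) → VC-HIT  vc=[14, 6]
10: 0x3a (blk 14, set 2) → VC-HIT  vc=[18, 6]
11: 0x19 (blk 6, set 2) → VC-HIT  vc=[18, 14]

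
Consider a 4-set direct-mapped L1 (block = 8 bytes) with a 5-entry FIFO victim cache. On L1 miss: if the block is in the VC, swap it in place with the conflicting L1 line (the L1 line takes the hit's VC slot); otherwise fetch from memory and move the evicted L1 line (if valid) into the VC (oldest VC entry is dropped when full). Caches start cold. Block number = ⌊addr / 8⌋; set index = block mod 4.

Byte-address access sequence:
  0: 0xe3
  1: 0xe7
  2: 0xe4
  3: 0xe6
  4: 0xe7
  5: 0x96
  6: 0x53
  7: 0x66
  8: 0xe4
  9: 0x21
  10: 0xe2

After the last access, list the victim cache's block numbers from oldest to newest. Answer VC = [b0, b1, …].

VC = [18, 12, 4]

0: 0xe3 (blk 28, set 0) → MISS  vc=[]
1: 0xe7 (blk 28, set 0) → L1-HIT  vc=[]
2: 0xe4 (blk 28, set 0) → L1-HIT  vc=[]
3: 0xe6 (blk 28, set 0) → L1-HIT  vc=[]
4: 0xe7 (blk 28, set 0) → L1-HIT  vc=[]
5: 0x96 (blk 18, set 2) → MISS  vc=[]
6: 0x53 (blk 10, set 2) → MISS  vc=[18]
7: 0x66 (blk 12, set 0) → MISS  vc=[18, 28]
8: 0xe4 (blk 28, set 0) → VC-HIT  vc=[18, 12]
9: 0x21 (blk 4, set 0) → MISS  vc=[18, 12, 28]
10: 0xe2 (blk 28, set 0) → VC-HIT  vc=[18, 12, 4]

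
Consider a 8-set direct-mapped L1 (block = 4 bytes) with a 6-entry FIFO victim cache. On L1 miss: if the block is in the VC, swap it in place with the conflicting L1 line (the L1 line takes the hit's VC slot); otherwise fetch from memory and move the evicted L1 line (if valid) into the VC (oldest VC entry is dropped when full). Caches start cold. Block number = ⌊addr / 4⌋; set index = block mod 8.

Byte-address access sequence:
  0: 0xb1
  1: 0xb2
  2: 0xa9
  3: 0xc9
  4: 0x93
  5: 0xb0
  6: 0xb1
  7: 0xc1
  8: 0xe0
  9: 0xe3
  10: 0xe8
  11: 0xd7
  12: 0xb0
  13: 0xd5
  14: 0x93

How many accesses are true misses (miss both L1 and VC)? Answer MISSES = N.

  [0] addr=0xb1 blk=44 s=4: MISS | VC []
  [1] addr=0xb2 blk=44 s=4: L1-HIT | VC []
  [2] addr=0xa9 blk=42 s=2: MISS | VC []
  [3] addr=0xc9 blk=50 s=2: MISS | VC [42]
  [4] addr=0x93 blk=36 s=4: MISS | VC [42, 44]
  [5] addr=0xb0 blk=44 s=4: VC-HIT | VC [42, 36]
  [6] addr=0xb1 blk=44 s=4: L1-HIT | VC [42, 36]
  [7] addr=0xc1 blk=48 s=0: MISS | VC [42, 36]
  [8] addr=0xe0 blk=56 s=0: MISS | VC [42, 36, 48]
  [9] addr=0xe3 blk=56 s=0: L1-HIT | VC [42, 36, 48]
  [10] addr=0xe8 blk=58 s=2: MISS | VC [42, 36, 48, 50]
  [11] addr=0xd7 blk=53 s=5: MISS | VC [42, 36, 48, 50]
  [12] addr=0xb0 blk=44 s=4: L1-HIT | VC [42, 36, 48, 50]
  [13] addr=0xd5 blk=53 s=5: L1-HIT | VC [42, 36, 48, 50]
  [14] addr=0x93 blk=36 s=4: VC-HIT | VC [42, 44, 48, 50]

MISSES = 8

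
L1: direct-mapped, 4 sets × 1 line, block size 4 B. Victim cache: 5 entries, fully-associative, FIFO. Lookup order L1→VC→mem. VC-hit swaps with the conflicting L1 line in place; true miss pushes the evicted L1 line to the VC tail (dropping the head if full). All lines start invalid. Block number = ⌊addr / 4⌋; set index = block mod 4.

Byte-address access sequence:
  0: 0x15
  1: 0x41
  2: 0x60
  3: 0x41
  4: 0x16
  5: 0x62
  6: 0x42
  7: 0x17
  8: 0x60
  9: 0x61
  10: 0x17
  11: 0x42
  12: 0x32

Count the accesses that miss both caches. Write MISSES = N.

MISSES = 4

#0 0x15→b5/s1 MISS; vc=[]
#1 0x41→b16/s0 MISS; vc=[]
#2 0x60→b24/s0 MISS; vc=[16]
#3 0x41→b16/s0 VC-HIT; vc=[24]
#4 0x16→b5/s1 L1-HIT; vc=[24]
#5 0x62→b24/s0 VC-HIT; vc=[16]
#6 0x42→b16/s0 VC-HIT; vc=[24]
#7 0x17→b5/s1 L1-HIT; vc=[24]
#8 0x60→b24/s0 VC-HIT; vc=[16]
#9 0x61→b24/s0 L1-HIT; vc=[16]
#10 0x17→b5/s1 L1-HIT; vc=[16]
#11 0x42→b16/s0 VC-HIT; vc=[24]
#12 0x32→b12/s0 MISS; vc=[24,16]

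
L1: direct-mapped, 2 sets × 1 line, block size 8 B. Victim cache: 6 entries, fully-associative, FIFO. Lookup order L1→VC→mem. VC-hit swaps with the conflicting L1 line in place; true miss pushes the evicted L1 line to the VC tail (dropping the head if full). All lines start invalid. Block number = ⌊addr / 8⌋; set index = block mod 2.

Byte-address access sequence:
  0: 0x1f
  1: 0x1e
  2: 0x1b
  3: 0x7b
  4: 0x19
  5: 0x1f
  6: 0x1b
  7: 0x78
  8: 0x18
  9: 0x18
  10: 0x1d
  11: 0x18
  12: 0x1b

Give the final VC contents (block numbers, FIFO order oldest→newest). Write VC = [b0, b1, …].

VC = [15]

0: 0x1f (blk 3, set 1) → MISS  vc=[]
1: 0x1e (blk 3, set 1) → L1-HIT  vc=[]
2: 0x1b (blk 3, set 1) → L1-HIT  vc=[]
3: 0x7b (blk 15, set 1) → MISS  vc=[3]
4: 0x19 (blk 3, set 1) → VC-HIT  vc=[15]
5: 0x1f (blk 3, set 1) → L1-HIT  vc=[15]
6: 0x1b (blk 3, set 1) → L1-HIT  vc=[15]
7: 0x78 (blk 15, set 1) → VC-HIT  vc=[3]
8: 0x18 (blk 3, set 1) → VC-HIT  vc=[15]
9: 0x18 (blk 3, set 1) → L1-HIT  vc=[15]
10: 0x1d (blk 3, set 1) → L1-HIT  vc=[15]
11: 0x18 (blk 3, set 1) → L1-HIT  vc=[15]
12: 0x1b (blk 3, set 1) → L1-HIT  vc=[15]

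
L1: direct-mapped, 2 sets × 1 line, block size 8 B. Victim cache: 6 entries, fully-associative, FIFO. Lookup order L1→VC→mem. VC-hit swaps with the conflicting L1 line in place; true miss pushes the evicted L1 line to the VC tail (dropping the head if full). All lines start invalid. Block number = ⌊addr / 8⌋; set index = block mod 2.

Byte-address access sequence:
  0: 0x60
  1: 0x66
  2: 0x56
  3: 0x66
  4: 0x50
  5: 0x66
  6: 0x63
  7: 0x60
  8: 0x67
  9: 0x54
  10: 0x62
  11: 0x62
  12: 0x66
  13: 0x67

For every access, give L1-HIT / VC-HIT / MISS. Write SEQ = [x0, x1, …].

SEQ = [MISS, L1-HIT, MISS, VC-HIT, VC-HIT, VC-HIT, L1-HIT, L1-HIT, L1-HIT, VC-HIT, VC-HIT, L1-HIT, L1-HIT, L1-HIT]

0: 0x60 (blk 12, set 0) → MISS  vc=[]
1: 0x66 (blk 12, set 0) → L1-HIT  vc=[]
2: 0x56 (blk 10, set 0) → MISS  vc=[12]
3: 0x66 (blk 12, set 0) → VC-HIT  vc=[10]
4: 0x50 (blk 10, set 0) → VC-HIT  vc=[12]
5: 0x66 (blk 12, set 0) → VC-HIT  vc=[10]
6: 0x63 (blk 12, set 0) → L1-HIT  vc=[10]
7: 0x60 (blk 12, set 0) → L1-HIT  vc=[10]
8: 0x67 (blk 12, set 0) → L1-HIT  vc=[10]
9: 0x54 (blk 10, set 0) → VC-HIT  vc=[12]
10: 0x62 (blk 12, set 0) → VC-HIT  vc=[10]
11: 0x62 (blk 12, set 0) → L1-HIT  vc=[10]
12: 0x66 (blk 12, set 0) → L1-HIT  vc=[10]
13: 0x67 (blk 12, set 0) → L1-HIT  vc=[10]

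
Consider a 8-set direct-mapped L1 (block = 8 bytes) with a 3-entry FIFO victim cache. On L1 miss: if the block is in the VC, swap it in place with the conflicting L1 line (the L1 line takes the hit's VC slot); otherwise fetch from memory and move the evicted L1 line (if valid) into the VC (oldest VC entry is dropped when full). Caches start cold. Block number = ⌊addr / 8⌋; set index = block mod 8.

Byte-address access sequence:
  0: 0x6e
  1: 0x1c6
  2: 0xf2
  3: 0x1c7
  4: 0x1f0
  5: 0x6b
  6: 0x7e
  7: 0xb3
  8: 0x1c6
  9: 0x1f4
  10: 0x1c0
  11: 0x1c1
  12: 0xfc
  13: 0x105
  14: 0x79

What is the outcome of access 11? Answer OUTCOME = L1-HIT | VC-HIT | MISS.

#0 0x6e→b13/s5 MISS; vc=[]
#1 0x1c6→b56/s0 MISS; vc=[]
#2 0xf2→b30/s6 MISS; vc=[]
#3 0x1c7→b56/s0 L1-HIT; vc=[]
#4 0x1f0→b62/s6 MISS; vc=[30]
#5 0x6b→b13/s5 L1-HIT; vc=[30]
#6 0x7e→b15/s7 MISS; vc=[30]
#7 0xb3→b22/s6 MISS; vc=[30,62]
#8 0x1c6→b56/s0 L1-HIT; vc=[30,62]
#9 0x1f4→b62/s6 VC-HIT; vc=[30,22]
#10 0x1c0→b56/s0 L1-HIT; vc=[30,22]
#11 0x1c1→b56/s0 L1-HIT; vc=[30,22]
#12 0xfc→b31/s7 MISS; vc=[30,22,15]
#13 0x105→b32/s0 MISS; vc=[22,15,56]
#14 0x79→b15/s7 VC-HIT; vc=[22,31,56]

OUTCOME = L1-HIT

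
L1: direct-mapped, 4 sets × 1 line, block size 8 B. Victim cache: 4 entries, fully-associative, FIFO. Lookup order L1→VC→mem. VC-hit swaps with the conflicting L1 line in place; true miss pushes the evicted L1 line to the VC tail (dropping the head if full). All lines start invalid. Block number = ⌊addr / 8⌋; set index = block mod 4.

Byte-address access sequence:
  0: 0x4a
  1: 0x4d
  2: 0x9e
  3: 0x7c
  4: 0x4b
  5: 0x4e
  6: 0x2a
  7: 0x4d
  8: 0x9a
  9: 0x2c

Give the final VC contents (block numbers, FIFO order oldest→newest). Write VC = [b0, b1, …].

VC = [15, 9]

  [0] addr=0x4a blk=9 s=1: MISS | VC []
  [1] addr=0x4d blk=9 s=1: L1-HIT | VC []
  [2] addr=0x9e blk=19 s=3: MISS | VC []
  [3] addr=0x7c blk=15 s=3: MISS | VC [19]
  [4] addr=0x4b blk=9 s=1: L1-HIT | VC [19]
  [5] addr=0x4e blk=9 s=1: L1-HIT | VC [19]
  [6] addr=0x2a blk=5 s=1: MISS | VC [19, 9]
  [7] addr=0x4d blk=9 s=1: VC-HIT | VC [19, 5]
  [8] addr=0x9a blk=19 s=3: VC-HIT | VC [15, 5]
  [9] addr=0x2c blk=5 s=1: VC-HIT | VC [15, 9]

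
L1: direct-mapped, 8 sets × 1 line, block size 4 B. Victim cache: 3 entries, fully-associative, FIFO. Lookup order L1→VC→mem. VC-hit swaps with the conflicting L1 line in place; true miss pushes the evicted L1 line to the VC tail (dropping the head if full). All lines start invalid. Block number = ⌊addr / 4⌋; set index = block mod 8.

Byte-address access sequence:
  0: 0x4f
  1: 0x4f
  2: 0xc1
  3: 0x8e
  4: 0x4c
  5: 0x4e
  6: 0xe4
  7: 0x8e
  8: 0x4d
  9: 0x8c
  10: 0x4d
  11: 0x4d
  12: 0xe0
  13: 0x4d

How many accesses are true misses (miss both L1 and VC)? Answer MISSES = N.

MISSES = 5

0: 0x4f (blk 19, set 3) → MISS  vc=[]
1: 0x4f (blk 19, set 3) → L1-HIT  vc=[]
2: 0xc1 (blk 48, set 0) → MISS  vc=[]
3: 0x8e (blk 35, set 3) → MISS  vc=[19]
4: 0x4c (blk 19, set 3) → VC-HIT  vc=[35]
5: 0x4e (blk 19, set 3) → L1-HIT  vc=[35]
6: 0xe4 (blk 57, set 1) → MISS  vc=[35]
7: 0x8e (blk 35, set 3) → VC-HIT  vc=[19]
8: 0x4d (blk 19, set 3) → VC-HIT  vc=[35]
9: 0x8c (blk 35, set 3) → VC-HIT  vc=[19]
10: 0x4d (blk 19, set 3) → VC-HIT  vc=[35]
11: 0x4d (blk 19, set 3) → L1-HIT  vc=[35]
12: 0xe0 (blk 56, set 0) → MISS  vc=[35, 48]
13: 0x4d (blk 19, set 3) → L1-HIT  vc=[35, 48]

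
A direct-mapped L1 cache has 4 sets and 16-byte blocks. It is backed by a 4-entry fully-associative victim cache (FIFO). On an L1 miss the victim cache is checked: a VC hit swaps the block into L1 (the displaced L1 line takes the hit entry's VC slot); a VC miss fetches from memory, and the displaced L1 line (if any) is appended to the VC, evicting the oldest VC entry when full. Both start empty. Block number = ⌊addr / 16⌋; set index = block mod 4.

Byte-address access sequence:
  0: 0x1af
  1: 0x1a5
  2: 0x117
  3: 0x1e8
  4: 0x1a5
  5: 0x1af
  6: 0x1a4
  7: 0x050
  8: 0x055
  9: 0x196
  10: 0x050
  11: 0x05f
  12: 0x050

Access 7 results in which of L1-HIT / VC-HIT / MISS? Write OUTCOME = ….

OUTCOME = MISS

  [0] addr=0x1af blk=26 s=2: MISS | VC []
  [1] addr=0x1a5 blk=26 s=2: L1-HIT | VC []
  [2] addr=0x117 blk=17 s=1: MISS | VC []
  [3] addr=0x1e8 blk=30 s=2: MISS | VC [26]
  [4] addr=0x1a5 blk=26 s=2: VC-HIT | VC [30]
  [5] addr=0x1af blk=26 s=2: L1-HIT | VC [30]
  [6] addr=0x1a4 blk=26 s=2: L1-HIT | VC [30]
  [7] addr=0x50 blk=5 s=1: MISS | VC [30, 17]
  [8] addr=0x55 blk=5 s=1: L1-HIT | VC [30, 17]
  [9] addr=0x196 blk=25 s=1: MISS | VC [30, 17, 5]
  [10] addr=0x50 blk=5 s=1: VC-HIT | VC [30, 17, 25]
  [11] addr=0x5f blk=5 s=1: L1-HIT | VC [30, 17, 25]
  [12] addr=0x50 blk=5 s=1: L1-HIT | VC [30, 17, 25]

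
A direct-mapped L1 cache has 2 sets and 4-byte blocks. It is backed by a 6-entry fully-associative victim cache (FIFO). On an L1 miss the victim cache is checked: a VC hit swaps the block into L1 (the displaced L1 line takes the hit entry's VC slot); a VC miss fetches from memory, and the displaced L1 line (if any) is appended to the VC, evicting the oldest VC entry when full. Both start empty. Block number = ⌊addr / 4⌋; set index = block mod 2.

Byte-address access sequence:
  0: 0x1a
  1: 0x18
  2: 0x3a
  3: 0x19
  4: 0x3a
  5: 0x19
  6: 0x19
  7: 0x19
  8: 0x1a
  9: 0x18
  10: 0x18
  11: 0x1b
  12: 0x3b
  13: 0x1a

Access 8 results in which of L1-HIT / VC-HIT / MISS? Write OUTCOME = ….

#0 0x1a→b6/s0 MISS; vc=[]
#1 0x18→b6/s0 L1-HIT; vc=[]
#2 0x3a→b14/s0 MISS; vc=[6]
#3 0x19→b6/s0 VC-HIT; vc=[14]
#4 0x3a→b14/s0 VC-HIT; vc=[6]
#5 0x19→b6/s0 VC-HIT; vc=[14]
#6 0x19→b6/s0 L1-HIT; vc=[14]
#7 0x19→b6/s0 L1-HIT; vc=[14]
#8 0x1a→b6/s0 L1-HIT; vc=[14]
#9 0x18→b6/s0 L1-HIT; vc=[14]
#10 0x18→b6/s0 L1-HIT; vc=[14]
#11 0x1b→b6/s0 L1-HIT; vc=[14]
#12 0x3b→b14/s0 VC-HIT; vc=[6]
#13 0x1a→b6/s0 VC-HIT; vc=[14]

OUTCOME = L1-HIT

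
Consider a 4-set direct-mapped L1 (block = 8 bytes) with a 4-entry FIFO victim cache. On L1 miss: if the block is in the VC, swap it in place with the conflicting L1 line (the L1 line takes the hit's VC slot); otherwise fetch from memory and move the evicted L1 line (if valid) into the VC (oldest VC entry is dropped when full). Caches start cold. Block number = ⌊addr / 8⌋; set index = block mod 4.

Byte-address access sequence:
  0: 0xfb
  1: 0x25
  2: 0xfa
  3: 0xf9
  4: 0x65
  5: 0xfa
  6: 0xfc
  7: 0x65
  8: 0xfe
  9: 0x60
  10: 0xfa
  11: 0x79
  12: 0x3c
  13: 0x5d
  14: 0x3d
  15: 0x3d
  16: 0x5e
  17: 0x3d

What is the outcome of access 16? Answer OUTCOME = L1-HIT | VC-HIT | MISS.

  [0] addr=0xfb blk=31 s=3: MISS | VC []
  [1] addr=0x25 blk=4 s=0: MISS | VC []
  [2] addr=0xfa blk=31 s=3: L1-HIT | VC []
  [3] addr=0xf9 blk=31 s=3: L1-HIT | VC []
  [4] addr=0x65 blk=12 s=0: MISS | VC [4]
  [5] addr=0xfa blk=31 s=3: L1-HIT | VC [4]
  [6] addr=0xfc blk=31 s=3: L1-HIT | VC [4]
  [7] addr=0x65 blk=12 s=0: L1-HIT | VC [4]
  [8] addr=0xfe blk=31 s=3: L1-HIT | VC [4]
  [9] addr=0x60 blk=12 s=0: L1-HIT | VC [4]
  [10] addr=0xfa blk=31 s=3: L1-HIT | VC [4]
  [11] addr=0x79 blk=15 s=3: MISS | VC [4, 31]
  [12] addr=0x3c blk=7 s=3: MISS | VC [4, 31, 15]
  [13] addr=0x5d blk=11 s=3: MISS | VC [4, 31, 15, 7]
  [14] addr=0x3d blk=7 s=3: VC-HIT | VC [4, 31, 15, 11]
  [15] addr=0x3d blk=7 s=3: L1-HIT | VC [4, 31, 15, 11]
  [16] addr=0x5e blk=11 s=3: VC-HIT | VC [4, 31, 15, 7]
  [17] addr=0x3d blk=7 s=3: VC-HIT | VC [4, 31, 15, 11]

OUTCOME = VC-HIT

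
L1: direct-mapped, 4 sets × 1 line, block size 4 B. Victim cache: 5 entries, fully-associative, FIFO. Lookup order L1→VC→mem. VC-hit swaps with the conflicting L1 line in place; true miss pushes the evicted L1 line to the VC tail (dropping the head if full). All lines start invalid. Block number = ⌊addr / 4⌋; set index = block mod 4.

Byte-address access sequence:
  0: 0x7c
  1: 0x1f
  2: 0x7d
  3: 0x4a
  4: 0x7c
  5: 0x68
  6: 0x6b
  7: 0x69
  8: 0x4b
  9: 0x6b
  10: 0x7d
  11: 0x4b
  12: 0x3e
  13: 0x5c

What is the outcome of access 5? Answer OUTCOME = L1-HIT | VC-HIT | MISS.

  [0] addr=0x7c blk=31 s=3: MISS | VC []
  [1] addr=0x1f blk=7 s=3: MISS | VC [31]
  [2] addr=0x7d blk=31 s=3: VC-HIT | VC [7]
  [3] addr=0x4a blk=18 s=2: MISS | VC [7]
  [4] addr=0x7c blk=31 s=3: L1-HIT | VC [7]
  [5] addr=0x68 blk=26 s=2: MISS | VC [7, 18]
  [6] addr=0x6b blk=26 s=2: L1-HIT | VC [7, 18]
  [7] addr=0x69 blk=26 s=2: L1-HIT | VC [7, 18]
  [8] addr=0x4b blk=18 s=2: VC-HIT | VC [7, 26]
  [9] addr=0x6b blk=26 s=2: VC-HIT | VC [7, 18]
  [10] addr=0x7d blk=31 s=3: L1-HIT | VC [7, 18]
  [11] addr=0x4b blk=18 s=2: VC-HIT | VC [7, 26]
  [12] addr=0x3e blk=15 s=3: MISS | VC [7, 26, 31]
  [13] addr=0x5c blk=23 s=3: MISS | VC [7, 26, 31, 15]

OUTCOME = MISS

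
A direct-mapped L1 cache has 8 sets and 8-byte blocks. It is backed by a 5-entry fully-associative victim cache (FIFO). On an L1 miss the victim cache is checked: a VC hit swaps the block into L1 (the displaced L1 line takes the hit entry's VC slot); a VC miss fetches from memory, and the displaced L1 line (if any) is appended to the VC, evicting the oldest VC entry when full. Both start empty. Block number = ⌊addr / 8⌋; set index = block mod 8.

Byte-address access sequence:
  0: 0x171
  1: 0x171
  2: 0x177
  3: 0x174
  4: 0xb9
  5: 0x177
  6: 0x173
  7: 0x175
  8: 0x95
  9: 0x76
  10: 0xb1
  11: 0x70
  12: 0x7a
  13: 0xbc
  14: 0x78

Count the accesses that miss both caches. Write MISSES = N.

MISSES = 6

#0 0x171→b46/s6 MISS; vc=[]
#1 0x171→b46/s6 L1-HIT; vc=[]
#2 0x177→b46/s6 L1-HIT; vc=[]
#3 0x174→b46/s6 L1-HIT; vc=[]
#4 0xb9→b23/s7 MISS; vc=[]
#5 0x177→b46/s6 L1-HIT; vc=[]
#6 0x173→b46/s6 L1-HIT; vc=[]
#7 0x175→b46/s6 L1-HIT; vc=[]
#8 0x95→b18/s2 MISS; vc=[]
#9 0x76→b14/s6 MISS; vc=[46]
#10 0xb1→b22/s6 MISS; vc=[46,14]
#11 0x70→b14/s6 VC-HIT; vc=[46,22]
#12 0x7a→b15/s7 MISS; vc=[46,22,23]
#13 0xbc→b23/s7 VC-HIT; vc=[46,22,15]
#14 0x78→b15/s7 VC-HIT; vc=[46,22,23]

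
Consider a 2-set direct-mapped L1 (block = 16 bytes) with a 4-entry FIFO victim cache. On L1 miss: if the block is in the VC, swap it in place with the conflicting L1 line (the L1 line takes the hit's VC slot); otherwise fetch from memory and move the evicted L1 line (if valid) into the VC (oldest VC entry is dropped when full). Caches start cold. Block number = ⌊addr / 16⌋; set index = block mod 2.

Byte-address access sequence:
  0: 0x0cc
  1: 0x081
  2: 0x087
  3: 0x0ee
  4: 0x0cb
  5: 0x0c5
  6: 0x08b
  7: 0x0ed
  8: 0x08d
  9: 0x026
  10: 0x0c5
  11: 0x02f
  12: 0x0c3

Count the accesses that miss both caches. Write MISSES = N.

  [0] addr=0xcc blk=12 s=0: MISS | VC []
  [1] addr=0x81 blk=8 s=0: MISS | VC [12]
  [2] addr=0x87 blk=8 s=0: L1-HIT | VC [12]
  [3] addr=0xee blk=14 s=0: MISS | VC [12, 8]
  [4] addr=0xcb blk=12 s=0: VC-HIT | VC [14, 8]
  [5] addr=0xc5 blk=12 s=0: L1-HIT | VC [14, 8]
  [6] addr=0x8b blk=8 s=0: VC-HIT | VC [14, 12]
  [7] addr=0xed blk=14 s=0: VC-HIT | VC [8, 12]
  [8] addr=0x8d blk=8 s=0: VC-HIT | VC [14, 12]
  [9] addr=0x26 blk=2 s=0: MISS | VC [14, 12, 8]
  [10] addr=0xc5 blk=12 s=0: VC-HIT | VC [14, 2, 8]
  [11] addr=0x2f blk=2 s=0: VC-HIT | VC [14, 12, 8]
  [12] addr=0xc3 blk=12 s=0: VC-HIT | VC [14, 2, 8]

MISSES = 4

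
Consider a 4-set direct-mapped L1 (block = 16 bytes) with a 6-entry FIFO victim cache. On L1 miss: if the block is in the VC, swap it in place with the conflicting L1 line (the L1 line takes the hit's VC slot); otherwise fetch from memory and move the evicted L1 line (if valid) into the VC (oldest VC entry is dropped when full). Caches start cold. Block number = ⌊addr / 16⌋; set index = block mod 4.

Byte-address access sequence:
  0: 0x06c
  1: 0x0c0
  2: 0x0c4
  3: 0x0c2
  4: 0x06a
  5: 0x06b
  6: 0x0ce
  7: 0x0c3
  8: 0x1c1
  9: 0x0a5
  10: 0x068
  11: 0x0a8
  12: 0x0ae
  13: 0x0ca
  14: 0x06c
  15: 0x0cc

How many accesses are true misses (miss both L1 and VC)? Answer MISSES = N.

MISSES = 4

0: 0x6c (blk 6, set 2) → MISS  vc=[]
1: 0xc0 (blk 12, set 0) → MISS  vc=[]
2: 0xc4 (blk 12, set 0) → L1-HIT  vc=[]
3: 0xc2 (blk 12, set 0) → L1-HIT  vc=[]
4: 0x6a (blk 6, set 2) → L1-HIT  vc=[]
5: 0x6b (blk 6, set 2) → L1-HIT  vc=[]
6: 0xce (blk 12, set 0) → L1-HIT  vc=[]
7: 0xc3 (blk 12, set 0) → L1-HIT  vc=[]
8: 0x1c1 (blk 28, set 0) → MISS  vc=[12]
9: 0xa5 (blk 10, set 2) → MISS  vc=[12, 6]
10: 0x68 (blk 6, set 2) → VC-HIT  vc=[12, 10]
11: 0xa8 (blk 10, set 2) → VC-HIT  vc=[12, 6]
12: 0xae (blk 10, set 2) → L1-HIT  vc=[12, 6]
13: 0xca (blk 12, set 0) → VC-HIT  vc=[28, 6]
14: 0x6c (blk 6, set 2) → VC-HIT  vc=[28, 10]
15: 0xcc (blk 12, set 0) → L1-HIT  vc=[28, 10]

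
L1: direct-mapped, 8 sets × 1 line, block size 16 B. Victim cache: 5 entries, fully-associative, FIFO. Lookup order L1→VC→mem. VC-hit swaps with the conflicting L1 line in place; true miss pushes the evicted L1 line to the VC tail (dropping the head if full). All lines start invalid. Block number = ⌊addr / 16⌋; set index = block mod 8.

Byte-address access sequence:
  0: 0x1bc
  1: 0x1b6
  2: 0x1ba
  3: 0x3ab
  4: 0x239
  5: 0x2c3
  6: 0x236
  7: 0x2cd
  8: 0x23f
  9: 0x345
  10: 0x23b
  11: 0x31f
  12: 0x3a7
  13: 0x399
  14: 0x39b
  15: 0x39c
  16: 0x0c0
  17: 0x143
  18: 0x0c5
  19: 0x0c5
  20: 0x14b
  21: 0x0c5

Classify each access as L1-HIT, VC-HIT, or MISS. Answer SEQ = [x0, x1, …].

SEQ = [MISS, L1-HIT, L1-HIT, MISS, MISS, MISS, L1-HIT, L1-HIT, L1-HIT, MISS, L1-HIT, MISS, L1-HIT, MISS, L1-HIT, L1-HIT, MISS, MISS, VC-HIT, L1-HIT, VC-HIT, VC-HIT]

0: 0x1bc (blk 27, set 3) → MISS  vc=[]
1: 0x1b6 (blk 27, set 3) → L1-HIT  vc=[]
2: 0x1ba (blk 27, set 3) → L1-HIT  vc=[]
3: 0x3ab (blk 58, set 2) → MISS  vc=[]
4: 0x239 (blk 35, set 3) → MISS  vc=[27]
5: 0x2c3 (blk 44, set 4) → MISS  vc=[27]
6: 0x236 (blk 35, set 3) → L1-HIT  vc=[27]
7: 0x2cd (blk 44, set 4) → L1-HIT  vc=[27]
8: 0x23f (blk 35, set 3) → L1-HIT  vc=[27]
9: 0x345 (blk 52, set 4) → MISS  vc=[27, 44]
10: 0x23b (blk 35, set 3) → L1-HIT  vc=[27, 44]
11: 0x31f (blk 49, set 1) → MISS  vc=[27, 44]
12: 0x3a7 (blk 58, set 2) → L1-HIT  vc=[27, 44]
13: 0x399 (blk 57, set 1) → MISS  vc=[27, 44, 49]
14: 0x39b (blk 57, set 1) → L1-HIT  vc=[27, 44, 49]
15: 0x39c (blk 57, set 1) → L1-HIT  vc=[27, 44, 49]
16: 0xc0 (blk 12, set 4) → MISS  vc=[27, 44, 49, 52]
17: 0x143 (blk 20, set 4) → MISS  vc=[27, 44, 49, 52, 12]
18: 0xc5 (blk 12, set 4) → VC-HIT  vc=[27, 44, 49, 52, 20]
19: 0xc5 (blk 12, set 4) → L1-HIT  vc=[27, 44, 49, 52, 20]
20: 0x14b (blk 20, set 4) → VC-HIT  vc=[27, 44, 49, 52, 12]
21: 0xc5 (blk 12, set 4) → VC-HIT  vc=[27, 44, 49, 52, 20]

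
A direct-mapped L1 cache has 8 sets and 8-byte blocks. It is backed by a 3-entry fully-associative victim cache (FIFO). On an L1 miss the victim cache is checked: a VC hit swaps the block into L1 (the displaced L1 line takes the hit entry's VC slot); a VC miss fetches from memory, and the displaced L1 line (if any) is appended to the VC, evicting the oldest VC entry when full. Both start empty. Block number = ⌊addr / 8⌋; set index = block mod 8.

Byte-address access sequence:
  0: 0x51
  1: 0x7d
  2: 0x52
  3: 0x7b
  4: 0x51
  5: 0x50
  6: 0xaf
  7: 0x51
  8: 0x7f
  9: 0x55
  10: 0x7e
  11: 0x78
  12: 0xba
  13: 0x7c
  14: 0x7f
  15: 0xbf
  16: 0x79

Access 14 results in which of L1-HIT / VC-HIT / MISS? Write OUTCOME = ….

0: 0x51 (blk 10, set 2) → MISS  vc=[]
1: 0x7d (blk 15, set 7) → MISS  vc=[]
2: 0x52 (blk 10, set 2) → L1-HIT  vc=[]
3: 0x7b (blk 15, set 7) → L1-HIT  vc=[]
4: 0x51 (blk 10, set 2) → L1-HIT  vc=[]
5: 0x50 (blk 10, set 2) → L1-HIT  vc=[]
6: 0xaf (blk 21, set 5) → MISS  vc=[]
7: 0x51 (blk 10, set 2) → L1-HIT  vc=[]
8: 0x7f (blk 15, set 7) → L1-HIT  vc=[]
9: 0x55 (blk 10, set 2) → L1-HIT  vc=[]
10: 0x7e (blk 15, set 7) → L1-HIT  vc=[]
11: 0x78 (blk 15, set 7) → L1-HIT  vc=[]
12: 0xba (blk 23, set 7) → MISS  vc=[15]
13: 0x7c (blk 15, set 7) → VC-HIT  vc=[23]
14: 0x7f (blk 15, set 7) → L1-HIT  vc=[23]
15: 0xbf (blk 23, set 7) → VC-HIT  vc=[15]
16: 0x79 (blk 15, set 7) → VC-HIT  vc=[23]

OUTCOME = L1-HIT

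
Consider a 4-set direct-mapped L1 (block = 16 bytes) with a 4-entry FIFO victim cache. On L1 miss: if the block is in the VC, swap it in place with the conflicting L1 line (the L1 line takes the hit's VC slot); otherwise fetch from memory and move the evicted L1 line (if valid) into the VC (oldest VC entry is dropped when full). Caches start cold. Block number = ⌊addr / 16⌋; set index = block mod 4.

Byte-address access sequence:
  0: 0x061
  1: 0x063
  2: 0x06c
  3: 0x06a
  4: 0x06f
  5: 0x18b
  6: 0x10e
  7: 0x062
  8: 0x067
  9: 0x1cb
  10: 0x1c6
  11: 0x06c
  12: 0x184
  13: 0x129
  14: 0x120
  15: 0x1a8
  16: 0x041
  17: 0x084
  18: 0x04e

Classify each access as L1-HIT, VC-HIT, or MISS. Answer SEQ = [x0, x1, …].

#0 0x61→b6/s2 MISS; vc=[]
#1 0x63→b6/s2 L1-HIT; vc=[]
#2 0x6c→b6/s2 L1-HIT; vc=[]
#3 0x6a→b6/s2 L1-HIT; vc=[]
#4 0x6f→b6/s2 L1-HIT; vc=[]
#5 0x18b→b24/s0 MISS; vc=[]
#6 0x10e→b16/s0 MISS; vc=[24]
#7 0x62→b6/s2 L1-HIT; vc=[24]
#8 0x67→b6/s2 L1-HIT; vc=[24]
#9 0x1cb→b28/s0 MISS; vc=[24,16]
#10 0x1c6→b28/s0 L1-HIT; vc=[24,16]
#11 0x6c→b6/s2 L1-HIT; vc=[24,16]
#12 0x184→b24/s0 VC-HIT; vc=[28,16]
#13 0x129→b18/s2 MISS; vc=[28,16,6]
#14 0x120→b18/s2 L1-HIT; vc=[28,16,6]
#15 0x1a8→b26/s2 MISS; vc=[28,16,6,18]
#16 0x41→b4/s0 MISS; vc=[16,6,18,24]
#17 0x84→b8/s0 MISS; vc=[6,18,24,4]
#18 0x4e→b4/s0 VC-HIT; vc=[6,18,24,8]

SEQ = [MISS, L1-HIT, L1-HIT, L1-HIT, L1-HIT, MISS, MISS, L1-HIT, L1-HIT, MISS, L1-HIT, L1-HIT, VC-HIT, MISS, L1-HIT, MISS, MISS, MISS, VC-HIT]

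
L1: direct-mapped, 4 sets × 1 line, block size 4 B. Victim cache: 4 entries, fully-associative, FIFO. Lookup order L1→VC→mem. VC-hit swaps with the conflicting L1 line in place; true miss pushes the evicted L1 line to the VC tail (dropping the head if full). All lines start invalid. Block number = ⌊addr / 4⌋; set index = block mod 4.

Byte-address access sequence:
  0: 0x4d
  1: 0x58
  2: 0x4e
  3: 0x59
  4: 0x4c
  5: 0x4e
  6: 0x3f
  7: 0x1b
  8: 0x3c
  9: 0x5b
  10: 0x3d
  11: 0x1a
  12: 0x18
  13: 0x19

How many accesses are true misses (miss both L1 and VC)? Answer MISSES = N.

MISSES = 4

  [0] addr=0x4d blk=19 s=3: MISS | VC []
  [1] addr=0x58 blk=22 s=2: MISS | VC []
  [2] addr=0x4e blk=19 s=3: L1-HIT | VC []
  [3] addr=0x59 blk=22 s=2: L1-HIT | VC []
  [4] addr=0x4c blk=19 s=3: L1-HIT | VC []
  [5] addr=0x4e blk=19 s=3: L1-HIT | VC []
  [6] addr=0x3f blk=15 s=3: MISS | VC [19]
  [7] addr=0x1b blk=6 s=2: MISS | VC [19, 22]
  [8] addr=0x3c blk=15 s=3: L1-HIT | VC [19, 22]
  [9] addr=0x5b blk=22 s=2: VC-HIT | VC [19, 6]
  [10] addr=0x3d blk=15 s=3: L1-HIT | VC [19, 6]
  [11] addr=0x1a blk=6 s=2: VC-HIT | VC [19, 22]
  [12] addr=0x18 blk=6 s=2: L1-HIT | VC [19, 22]
  [13] addr=0x19 blk=6 s=2: L1-HIT | VC [19, 22]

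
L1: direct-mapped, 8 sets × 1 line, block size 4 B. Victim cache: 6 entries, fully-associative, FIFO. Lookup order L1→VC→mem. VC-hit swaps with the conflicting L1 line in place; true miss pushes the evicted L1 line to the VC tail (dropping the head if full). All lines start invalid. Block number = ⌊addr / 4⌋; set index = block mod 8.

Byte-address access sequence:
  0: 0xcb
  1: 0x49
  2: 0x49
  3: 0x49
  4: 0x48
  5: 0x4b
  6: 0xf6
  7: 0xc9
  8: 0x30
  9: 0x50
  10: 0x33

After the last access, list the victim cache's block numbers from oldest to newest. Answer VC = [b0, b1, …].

VC = [18, 20]

  [0] addr=0xcb blk=50 s=2: MISS | VC []
  [1] addr=0x49 blk=18 s=2: MISS | VC [50]
  [2] addr=0x49 blk=18 s=2: L1-HIT | VC [50]
  [3] addr=0x49 blk=18 s=2: L1-HIT | VC [50]
  [4] addr=0x48 blk=18 s=2: L1-HIT | VC [50]
  [5] addr=0x4b blk=18 s=2: L1-HIT | VC [50]
  [6] addr=0xf6 blk=61 s=5: MISS | VC [50]
  [7] addr=0xc9 blk=50 s=2: VC-HIT | VC [18]
  [8] addr=0x30 blk=12 s=4: MISS | VC [18]
  [9] addr=0x50 blk=20 s=4: MISS | VC [18, 12]
  [10] addr=0x33 blk=12 s=4: VC-HIT | VC [18, 20]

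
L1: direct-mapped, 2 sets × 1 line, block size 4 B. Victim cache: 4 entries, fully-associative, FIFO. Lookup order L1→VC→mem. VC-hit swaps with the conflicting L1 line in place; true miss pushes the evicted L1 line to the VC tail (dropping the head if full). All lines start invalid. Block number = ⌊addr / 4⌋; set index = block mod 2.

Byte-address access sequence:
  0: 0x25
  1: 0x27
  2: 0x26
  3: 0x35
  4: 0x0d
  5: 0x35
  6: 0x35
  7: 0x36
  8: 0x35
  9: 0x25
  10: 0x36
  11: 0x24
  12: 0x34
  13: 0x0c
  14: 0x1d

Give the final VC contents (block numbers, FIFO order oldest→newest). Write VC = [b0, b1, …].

VC = [9, 13, 3]

  [0] addr=0x25 blk=9 s=1: MISS | VC []
  [1] addr=0x27 blk=9 s=1: L1-HIT | VC []
  [2] addr=0x26 blk=9 s=1: L1-HIT | VC []
  [3] addr=0x35 blk=13 s=1: MISS | VC [9]
  [4] addr=0xd blk=3 s=1: MISS | VC [9, 13]
  [5] addr=0x35 blk=13 s=1: VC-HIT | VC [9, 3]
  [6] addr=0x35 blk=13 s=1: L1-HIT | VC [9, 3]
  [7] addr=0x36 blk=13 s=1: L1-HIT | VC [9, 3]
  [8] addr=0x35 blk=13 s=1: L1-HIT | VC [9, 3]
  [9] addr=0x25 blk=9 s=1: VC-HIT | VC [13, 3]
  [10] addr=0x36 blk=13 s=1: VC-HIT | VC [9, 3]
  [11] addr=0x24 blk=9 s=1: VC-HIT | VC [13, 3]
  [12] addr=0x34 blk=13 s=1: VC-HIT | VC [9, 3]
  [13] addr=0xc blk=3 s=1: VC-HIT | VC [9, 13]
  [14] addr=0x1d blk=7 s=1: MISS | VC [9, 13, 3]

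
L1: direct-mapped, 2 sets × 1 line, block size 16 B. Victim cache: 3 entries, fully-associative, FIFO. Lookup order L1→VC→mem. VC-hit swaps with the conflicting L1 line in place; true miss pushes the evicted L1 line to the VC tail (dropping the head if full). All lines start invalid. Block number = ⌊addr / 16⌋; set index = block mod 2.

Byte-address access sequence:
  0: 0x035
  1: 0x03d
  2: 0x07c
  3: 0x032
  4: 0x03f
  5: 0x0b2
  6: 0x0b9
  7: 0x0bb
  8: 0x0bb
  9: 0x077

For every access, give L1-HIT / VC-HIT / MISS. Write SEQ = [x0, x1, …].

SEQ = [MISS, L1-HIT, MISS, VC-HIT, L1-HIT, MISS, L1-HIT, L1-HIT, L1-HIT, VC-HIT]

  [0] addr=0x35 blk=3 s=1: MISS | VC []
  [1] addr=0x3d blk=3 s=1: L1-HIT | VC []
  [2] addr=0x7c blk=7 s=1: MISS | VC [3]
  [3] addr=0x32 blk=3 s=1: VC-HIT | VC [7]
  [4] addr=0x3f blk=3 s=1: L1-HIT | VC [7]
  [5] addr=0xb2 blk=11 s=1: MISS | VC [7, 3]
  [6] addr=0xb9 blk=11 s=1: L1-HIT | VC [7, 3]
  [7] addr=0xbb blk=11 s=1: L1-HIT | VC [7, 3]
  [8] addr=0xbb blk=11 s=1: L1-HIT | VC [7, 3]
  [9] addr=0x77 blk=7 s=1: VC-HIT | VC [11, 3]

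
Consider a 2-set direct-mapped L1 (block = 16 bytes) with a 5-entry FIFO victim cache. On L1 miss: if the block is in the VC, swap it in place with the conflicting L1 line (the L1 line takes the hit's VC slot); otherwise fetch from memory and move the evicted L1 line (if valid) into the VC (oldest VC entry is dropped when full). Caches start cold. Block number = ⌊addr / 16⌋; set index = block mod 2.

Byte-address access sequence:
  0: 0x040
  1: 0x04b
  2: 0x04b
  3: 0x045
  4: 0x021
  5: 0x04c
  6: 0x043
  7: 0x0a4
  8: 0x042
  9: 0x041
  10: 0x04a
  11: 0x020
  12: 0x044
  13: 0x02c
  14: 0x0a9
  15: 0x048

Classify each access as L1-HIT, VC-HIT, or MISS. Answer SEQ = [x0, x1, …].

SEQ = [MISS, L1-HIT, L1-HIT, L1-HIT, MISS, VC-HIT, L1-HIT, MISS, VC-HIT, L1-HIT, L1-HIT, VC-HIT, VC-HIT, VC-HIT, VC-HIT, VC-HIT]

#0 0x40→b4/s0 MISS; vc=[]
#1 0x4b→b4/s0 L1-HIT; vc=[]
#2 0x4b→b4/s0 L1-HIT; vc=[]
#3 0x45→b4/s0 L1-HIT; vc=[]
#4 0x21→b2/s0 MISS; vc=[4]
#5 0x4c→b4/s0 VC-HIT; vc=[2]
#6 0x43→b4/s0 L1-HIT; vc=[2]
#7 0xa4→b10/s0 MISS; vc=[2,4]
#8 0x42→b4/s0 VC-HIT; vc=[2,10]
#9 0x41→b4/s0 L1-HIT; vc=[2,10]
#10 0x4a→b4/s0 L1-HIT; vc=[2,10]
#11 0x20→b2/s0 VC-HIT; vc=[4,10]
#12 0x44→b4/s0 VC-HIT; vc=[2,10]
#13 0x2c→b2/s0 VC-HIT; vc=[4,10]
#14 0xa9→b10/s0 VC-HIT; vc=[4,2]
#15 0x48→b4/s0 VC-HIT; vc=[10,2]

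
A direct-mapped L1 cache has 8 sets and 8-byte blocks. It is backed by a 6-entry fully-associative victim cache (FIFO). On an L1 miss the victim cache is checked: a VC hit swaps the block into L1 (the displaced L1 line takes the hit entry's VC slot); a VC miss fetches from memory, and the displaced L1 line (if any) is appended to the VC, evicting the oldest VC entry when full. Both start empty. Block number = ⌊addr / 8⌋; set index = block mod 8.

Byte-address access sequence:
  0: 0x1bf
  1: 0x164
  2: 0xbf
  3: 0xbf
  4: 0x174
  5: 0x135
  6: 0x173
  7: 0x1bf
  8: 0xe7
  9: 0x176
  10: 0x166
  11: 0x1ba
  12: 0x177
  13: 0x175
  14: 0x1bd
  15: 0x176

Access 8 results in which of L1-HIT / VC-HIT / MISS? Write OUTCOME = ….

OUTCOME = MISS

#0 0x1bf→b55/s7 MISS; vc=[]
#1 0x164→b44/s4 MISS; vc=[]
#2 0xbf→b23/s7 MISS; vc=[55]
#3 0xbf→b23/s7 L1-HIT; vc=[55]
#4 0x174→b46/s6 MISS; vc=[55]
#5 0x135→b38/s6 MISS; vc=[55,46]
#6 0x173→b46/s6 VC-HIT; vc=[55,38]
#7 0x1bf→b55/s7 VC-HIT; vc=[23,38]
#8 0xe7→b28/s4 MISS; vc=[23,38,44]
#9 0x176→b46/s6 L1-HIT; vc=[23,38,44]
#10 0x166→b44/s4 VC-HIT; vc=[23,38,28]
#11 0x1ba→b55/s7 L1-HIT; vc=[23,38,28]
#12 0x177→b46/s6 L1-HIT; vc=[23,38,28]
#13 0x175→b46/s6 L1-HIT; vc=[23,38,28]
#14 0x1bd→b55/s7 L1-HIT; vc=[23,38,28]
#15 0x176→b46/s6 L1-HIT; vc=[23,38,28]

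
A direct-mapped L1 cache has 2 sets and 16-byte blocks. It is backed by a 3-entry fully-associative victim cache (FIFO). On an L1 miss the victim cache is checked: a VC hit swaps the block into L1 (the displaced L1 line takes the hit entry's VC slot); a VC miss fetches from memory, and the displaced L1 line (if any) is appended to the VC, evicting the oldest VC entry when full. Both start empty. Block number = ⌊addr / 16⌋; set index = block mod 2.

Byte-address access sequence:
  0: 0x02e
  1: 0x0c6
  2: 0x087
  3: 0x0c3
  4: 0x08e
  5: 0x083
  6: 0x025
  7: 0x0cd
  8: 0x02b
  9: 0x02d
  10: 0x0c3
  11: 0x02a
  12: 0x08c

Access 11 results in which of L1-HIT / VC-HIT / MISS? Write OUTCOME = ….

#0 0x2e→b2/s0 MISS; vc=[]
#1 0xc6→b12/s0 MISS; vc=[2]
#2 0x87→b8/s0 MISS; vc=[2,12]
#3 0xc3→b12/s0 VC-HIT; vc=[2,8]
#4 0x8e→b8/s0 VC-HIT; vc=[2,12]
#5 0x83→b8/s0 L1-HIT; vc=[2,12]
#6 0x25→b2/s0 VC-HIT; vc=[8,12]
#7 0xcd→b12/s0 VC-HIT; vc=[8,2]
#8 0x2b→b2/s0 VC-HIT; vc=[8,12]
#9 0x2d→b2/s0 L1-HIT; vc=[8,12]
#10 0xc3→b12/s0 VC-HIT; vc=[8,2]
#11 0x2a→b2/s0 VC-HIT; vc=[8,12]
#12 0x8c→b8/s0 VC-HIT; vc=[2,12]

OUTCOME = VC-HIT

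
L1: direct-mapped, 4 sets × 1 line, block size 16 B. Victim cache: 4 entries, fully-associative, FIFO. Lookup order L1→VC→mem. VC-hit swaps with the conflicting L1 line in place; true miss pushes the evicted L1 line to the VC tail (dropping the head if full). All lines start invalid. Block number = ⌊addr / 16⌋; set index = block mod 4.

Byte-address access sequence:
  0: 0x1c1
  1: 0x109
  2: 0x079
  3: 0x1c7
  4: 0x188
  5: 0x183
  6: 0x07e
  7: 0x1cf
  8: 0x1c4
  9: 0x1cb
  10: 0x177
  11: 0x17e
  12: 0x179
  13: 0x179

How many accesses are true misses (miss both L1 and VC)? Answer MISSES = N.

#0 0x1c1→b28/s0 MISS; vc=[]
#1 0x109→b16/s0 MISS; vc=[28]
#2 0x79→b7/s3 MISS; vc=[28]
#3 0x1c7→b28/s0 VC-HIT; vc=[16]
#4 0x188→b24/s0 MISS; vc=[16,28]
#5 0x183→b24/s0 L1-HIT; vc=[16,28]
#6 0x7e→b7/s3 L1-HIT; vc=[16,28]
#7 0x1cf→b28/s0 VC-HIT; vc=[16,24]
#8 0x1c4→b28/s0 L1-HIT; vc=[16,24]
#9 0x1cb→b28/s0 L1-HIT; vc=[16,24]
#10 0x177→b23/s3 MISS; vc=[16,24,7]
#11 0x17e→b23/s3 L1-HIT; vc=[16,24,7]
#12 0x179→b23/s3 L1-HIT; vc=[16,24,7]
#13 0x179→b23/s3 L1-HIT; vc=[16,24,7]

MISSES = 5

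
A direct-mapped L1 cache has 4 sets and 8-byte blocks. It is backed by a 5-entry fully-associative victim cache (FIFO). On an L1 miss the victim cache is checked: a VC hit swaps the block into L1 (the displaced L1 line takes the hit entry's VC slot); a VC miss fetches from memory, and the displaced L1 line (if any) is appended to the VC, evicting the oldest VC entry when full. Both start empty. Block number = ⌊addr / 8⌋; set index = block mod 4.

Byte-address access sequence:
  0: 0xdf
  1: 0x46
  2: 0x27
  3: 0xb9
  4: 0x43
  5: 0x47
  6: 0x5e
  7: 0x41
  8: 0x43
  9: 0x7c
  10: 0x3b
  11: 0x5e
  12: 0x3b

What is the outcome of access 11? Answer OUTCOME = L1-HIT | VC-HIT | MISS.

OUTCOME = VC-HIT

  [0] addr=0xdf blk=27 s=3: MISS | VC []
  [1] addr=0x46 blk=8 s=0: MISS | VC []
  [2] addr=0x27 blk=4 s=0: MISS | VC [8]
  [3] addr=0xb9 blk=23 s=3: MISS | VC [8, 27]
  [4] addr=0x43 blk=8 s=0: VC-HIT | VC [4, 27]
  [5] addr=0x47 blk=8 s=0: L1-HIT | VC [4, 27]
  [6] addr=0x5e blk=11 s=3: MISS | VC [4, 27, 23]
  [7] addr=0x41 blk=8 s=0: L1-HIT | VC [4, 27, 23]
  [8] addr=0x43 blk=8 s=0: L1-HIT | VC [4, 27, 23]
  [9] addr=0x7c blk=15 s=3: MISS | VC [4, 27, 23, 11]
  [10] addr=0x3b blk=7 s=3: MISS | VC [4, 27, 23, 11, 15]
  [11] addr=0x5e blk=11 s=3: VC-HIT | VC [4, 27, 23, 7, 15]
  [12] addr=0x3b blk=7 s=3: VC-HIT | VC [4, 27, 23, 11, 15]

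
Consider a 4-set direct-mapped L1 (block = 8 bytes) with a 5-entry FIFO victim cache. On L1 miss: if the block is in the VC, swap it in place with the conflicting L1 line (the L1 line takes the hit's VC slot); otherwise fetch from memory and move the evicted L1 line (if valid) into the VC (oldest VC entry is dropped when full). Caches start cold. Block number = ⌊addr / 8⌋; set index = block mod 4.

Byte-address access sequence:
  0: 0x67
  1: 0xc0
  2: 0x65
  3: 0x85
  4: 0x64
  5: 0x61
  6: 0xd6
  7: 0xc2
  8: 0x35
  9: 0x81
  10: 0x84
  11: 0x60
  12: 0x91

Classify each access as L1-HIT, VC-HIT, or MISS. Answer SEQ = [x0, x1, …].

#0 0x67→b12/s0 MISS; vc=[]
#1 0xc0→b24/s0 MISS; vc=[12]
#2 0x65→b12/s0 VC-HIT; vc=[24]
#3 0x85→b16/s0 MISS; vc=[24,12]
#4 0x64→b12/s0 VC-HIT; vc=[24,16]
#5 0x61→b12/s0 L1-HIT; vc=[24,16]
#6 0xd6→b26/s2 MISS; vc=[24,16]
#7 0xc2→b24/s0 VC-HIT; vc=[12,16]
#8 0x35→b6/s2 MISS; vc=[12,16,26]
#9 0x81→b16/s0 VC-HIT; vc=[12,24,26]
#10 0x84→b16/s0 L1-HIT; vc=[12,24,26]
#11 0x60→b12/s0 VC-HIT; vc=[16,24,26]
#12 0x91→b18/s2 MISS; vc=[16,24,26,6]

SEQ = [MISS, MISS, VC-HIT, MISS, VC-HIT, L1-HIT, MISS, VC-HIT, MISS, VC-HIT, L1-HIT, VC-HIT, MISS]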